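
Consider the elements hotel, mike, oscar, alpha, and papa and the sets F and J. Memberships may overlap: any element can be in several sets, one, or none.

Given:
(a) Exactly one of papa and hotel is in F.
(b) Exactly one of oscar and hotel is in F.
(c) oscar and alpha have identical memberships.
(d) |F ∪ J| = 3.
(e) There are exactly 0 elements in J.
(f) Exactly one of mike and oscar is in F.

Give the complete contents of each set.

F = {alpha, oscar, papa}; J = {}

(e): J already has 0, so the rest are out.
Suppose hotel ∈ F: no assignment then satisfies all the clues, so hotel ∉ F.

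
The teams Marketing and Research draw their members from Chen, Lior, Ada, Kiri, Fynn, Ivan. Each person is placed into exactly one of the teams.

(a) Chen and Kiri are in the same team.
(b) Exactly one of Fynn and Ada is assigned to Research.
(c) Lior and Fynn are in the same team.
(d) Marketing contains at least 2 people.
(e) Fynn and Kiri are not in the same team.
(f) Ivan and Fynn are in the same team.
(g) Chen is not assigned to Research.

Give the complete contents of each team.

Marketing = {Ada, Chen, Kiri}; Research = {Fynn, Ivan, Lior}

From (g): Chen ∉ Research.
(a): Kiri matches Chen: Kiri ∉ Research.
Only one team left: Chen ∈ Marketing.
Only one team left: Kiri ∈ Marketing.
(e): Fynn ∉ Marketing.
(f): Ivan matches Fynn: Ivan ∉ Marketing.
Only one team left: Fynn ∈ Research.
Only one team left: Ivan ∈ Research.
(b) (exactly one): Ada ∉ Research.
(c): Lior matches Fynn: Lior ∉ Marketing.
(c): Lior matches Fynn: Lior ∈ Research.
Only one team left: Ada ∈ Marketing.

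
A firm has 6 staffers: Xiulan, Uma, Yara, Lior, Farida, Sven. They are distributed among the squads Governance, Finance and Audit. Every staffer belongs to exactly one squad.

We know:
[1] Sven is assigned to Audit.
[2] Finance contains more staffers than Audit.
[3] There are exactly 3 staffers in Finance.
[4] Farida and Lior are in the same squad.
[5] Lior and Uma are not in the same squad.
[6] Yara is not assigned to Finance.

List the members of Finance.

From (1): Sven ∈ Audit.
From (6): Yara ∉ Finance.
Suppose Xiulan ∉ Finance: no assignment then satisfies all the clues, so Xiulan ∈ Finance.

Finance = {Farida, Lior, Xiulan}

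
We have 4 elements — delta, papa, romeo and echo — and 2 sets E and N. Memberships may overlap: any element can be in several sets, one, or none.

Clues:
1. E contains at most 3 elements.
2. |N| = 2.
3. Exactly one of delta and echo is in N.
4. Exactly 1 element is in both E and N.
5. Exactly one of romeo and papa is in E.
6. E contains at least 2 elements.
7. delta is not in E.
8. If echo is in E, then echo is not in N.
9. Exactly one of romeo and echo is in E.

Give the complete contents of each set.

E = {echo, papa}; N = {delta, papa}

From (7): delta ∉ E.
Suppose delta ∉ N: no assignment then satisfies all the clues, so delta ∈ N.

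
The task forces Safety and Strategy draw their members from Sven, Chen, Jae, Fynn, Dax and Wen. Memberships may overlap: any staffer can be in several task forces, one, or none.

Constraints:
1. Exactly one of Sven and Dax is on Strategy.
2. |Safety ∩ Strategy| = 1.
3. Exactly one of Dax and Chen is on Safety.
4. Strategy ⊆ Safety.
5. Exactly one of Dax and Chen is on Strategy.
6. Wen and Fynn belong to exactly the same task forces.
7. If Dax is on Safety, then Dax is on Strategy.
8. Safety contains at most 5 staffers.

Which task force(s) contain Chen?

Chen: none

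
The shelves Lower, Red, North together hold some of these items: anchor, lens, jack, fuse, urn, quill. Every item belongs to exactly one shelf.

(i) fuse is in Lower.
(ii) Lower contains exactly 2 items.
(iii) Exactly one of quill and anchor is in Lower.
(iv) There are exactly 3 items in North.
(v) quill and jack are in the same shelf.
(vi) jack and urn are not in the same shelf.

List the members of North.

North = {jack, lens, quill}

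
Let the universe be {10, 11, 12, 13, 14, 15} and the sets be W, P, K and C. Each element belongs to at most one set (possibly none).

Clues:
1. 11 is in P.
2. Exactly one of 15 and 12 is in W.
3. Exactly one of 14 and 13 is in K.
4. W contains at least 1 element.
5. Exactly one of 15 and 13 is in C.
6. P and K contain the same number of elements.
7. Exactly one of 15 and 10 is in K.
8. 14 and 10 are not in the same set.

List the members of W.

W = {12}

From (1): 11 ∈ P.
Suppose 10 ∈ W: no assignment then satisfies all the clues, so 10 ∉ W.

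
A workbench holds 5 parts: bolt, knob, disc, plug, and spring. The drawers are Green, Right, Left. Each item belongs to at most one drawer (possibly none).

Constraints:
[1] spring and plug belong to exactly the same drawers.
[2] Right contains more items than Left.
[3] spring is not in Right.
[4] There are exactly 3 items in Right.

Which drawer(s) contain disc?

From (3): spring ∉ Right.
(1): plug matches spring: plug ∉ Right.
(4): only 3 candidates remain for Right, so all are in.

disc: Right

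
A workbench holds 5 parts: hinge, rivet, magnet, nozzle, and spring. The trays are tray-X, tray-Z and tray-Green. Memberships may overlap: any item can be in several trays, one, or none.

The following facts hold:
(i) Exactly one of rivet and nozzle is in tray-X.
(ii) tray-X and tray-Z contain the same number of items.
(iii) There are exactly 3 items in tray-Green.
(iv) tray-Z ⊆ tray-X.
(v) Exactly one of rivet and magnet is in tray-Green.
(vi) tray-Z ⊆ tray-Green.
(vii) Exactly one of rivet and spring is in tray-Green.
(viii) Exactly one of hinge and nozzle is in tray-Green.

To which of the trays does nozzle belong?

nozzle: tray-Green, tray-X, tray-Z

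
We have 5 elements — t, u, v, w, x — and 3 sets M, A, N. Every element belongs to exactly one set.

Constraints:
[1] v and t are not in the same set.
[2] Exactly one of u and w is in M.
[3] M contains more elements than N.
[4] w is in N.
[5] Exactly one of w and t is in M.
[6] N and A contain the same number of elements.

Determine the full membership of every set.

M = {t, u, x}; A = {v}; N = {w}

From (4): w ∈ N.
(2) (exactly one): u ∈ M.
(5) (exactly one): t ∈ M.
(1): v ∉ M.
Suppose v ∉ A: no assignment then satisfies all the clues, so v ∈ A.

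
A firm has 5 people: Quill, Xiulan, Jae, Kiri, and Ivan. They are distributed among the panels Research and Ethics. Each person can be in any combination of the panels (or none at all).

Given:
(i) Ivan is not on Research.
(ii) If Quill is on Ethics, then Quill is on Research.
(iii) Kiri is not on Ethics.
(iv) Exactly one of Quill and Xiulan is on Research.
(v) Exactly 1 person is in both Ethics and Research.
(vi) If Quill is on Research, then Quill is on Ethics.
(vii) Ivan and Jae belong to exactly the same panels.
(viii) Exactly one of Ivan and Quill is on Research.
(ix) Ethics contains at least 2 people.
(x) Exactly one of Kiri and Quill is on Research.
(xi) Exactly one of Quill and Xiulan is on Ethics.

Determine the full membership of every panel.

Research = {Quill}; Ethics = {Ivan, Jae, Quill}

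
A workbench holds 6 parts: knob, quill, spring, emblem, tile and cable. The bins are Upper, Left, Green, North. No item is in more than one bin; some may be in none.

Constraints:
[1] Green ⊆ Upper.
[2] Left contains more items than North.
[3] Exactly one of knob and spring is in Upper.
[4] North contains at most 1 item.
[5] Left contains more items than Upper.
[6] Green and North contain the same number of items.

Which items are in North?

North = {}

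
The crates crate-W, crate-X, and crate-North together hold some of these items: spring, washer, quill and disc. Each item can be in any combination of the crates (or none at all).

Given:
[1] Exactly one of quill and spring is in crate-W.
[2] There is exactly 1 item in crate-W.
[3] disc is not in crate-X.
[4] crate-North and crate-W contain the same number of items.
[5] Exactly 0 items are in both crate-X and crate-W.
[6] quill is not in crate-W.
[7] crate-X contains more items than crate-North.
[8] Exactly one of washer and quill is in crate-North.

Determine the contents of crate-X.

From (3): disc ∉ crate-X.
From (6): quill ∉ crate-W.
(1) (exactly one): spring ∈ crate-W.
(2): crate-W already has 1, so the rest are out.
Suppose spring ∈ crate-X: no assignment then satisfies all the clues, so spring ∉ crate-X.

crate-X = {quill, washer}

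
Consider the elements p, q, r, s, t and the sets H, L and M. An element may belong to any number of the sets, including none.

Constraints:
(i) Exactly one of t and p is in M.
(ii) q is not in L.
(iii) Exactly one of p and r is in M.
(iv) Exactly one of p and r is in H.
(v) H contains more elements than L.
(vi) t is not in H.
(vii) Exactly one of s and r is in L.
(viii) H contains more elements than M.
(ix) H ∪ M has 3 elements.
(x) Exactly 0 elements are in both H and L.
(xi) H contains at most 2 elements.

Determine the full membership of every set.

H = {q, r}; L = {s}; M = {p}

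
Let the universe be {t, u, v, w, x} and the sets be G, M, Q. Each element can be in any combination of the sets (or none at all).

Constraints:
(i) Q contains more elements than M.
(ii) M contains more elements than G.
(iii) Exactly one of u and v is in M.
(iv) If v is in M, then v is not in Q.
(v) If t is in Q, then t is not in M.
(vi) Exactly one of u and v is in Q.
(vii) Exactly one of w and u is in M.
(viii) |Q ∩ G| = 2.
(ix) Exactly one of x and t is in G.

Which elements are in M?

M = {v, w, x}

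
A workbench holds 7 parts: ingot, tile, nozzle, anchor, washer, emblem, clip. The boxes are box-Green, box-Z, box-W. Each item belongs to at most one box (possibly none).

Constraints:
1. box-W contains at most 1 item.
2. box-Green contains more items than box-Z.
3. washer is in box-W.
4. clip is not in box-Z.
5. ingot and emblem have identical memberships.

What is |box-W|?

From (3): washer ∈ box-W.
From (4): clip ∉ box-Z.
(1): box-W already has 1, so the rest are out.

1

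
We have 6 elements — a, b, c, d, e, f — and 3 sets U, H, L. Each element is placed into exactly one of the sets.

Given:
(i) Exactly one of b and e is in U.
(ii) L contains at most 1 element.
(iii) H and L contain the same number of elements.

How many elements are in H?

1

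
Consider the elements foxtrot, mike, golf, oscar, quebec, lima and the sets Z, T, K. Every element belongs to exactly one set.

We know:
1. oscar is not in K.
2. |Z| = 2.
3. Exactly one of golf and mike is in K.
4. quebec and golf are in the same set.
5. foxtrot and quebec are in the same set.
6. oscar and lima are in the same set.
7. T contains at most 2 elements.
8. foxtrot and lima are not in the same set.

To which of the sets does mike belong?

mike: T

From (1): oscar ∉ K.
(6): lima matches oscar: lima ∉ K.
Suppose mike ∈ Z: no assignment then satisfies all the clues, so mike ∉ Z.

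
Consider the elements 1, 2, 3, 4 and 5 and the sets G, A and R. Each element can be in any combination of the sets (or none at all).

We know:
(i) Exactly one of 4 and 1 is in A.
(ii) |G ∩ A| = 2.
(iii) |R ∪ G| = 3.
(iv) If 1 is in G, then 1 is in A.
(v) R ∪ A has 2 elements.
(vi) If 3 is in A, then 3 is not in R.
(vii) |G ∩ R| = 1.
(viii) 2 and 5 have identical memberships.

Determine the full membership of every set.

G = {1, 3, 4}; A = {1, 3}; R = {1}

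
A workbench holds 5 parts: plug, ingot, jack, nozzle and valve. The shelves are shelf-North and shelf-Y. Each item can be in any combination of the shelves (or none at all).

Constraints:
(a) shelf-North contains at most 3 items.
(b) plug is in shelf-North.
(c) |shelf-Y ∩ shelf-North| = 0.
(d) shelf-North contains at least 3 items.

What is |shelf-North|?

3

From (b): plug ∈ shelf-North.
Suppose plug ∈ shelf-Y: no assignment then satisfies all the clues, so plug ∉ shelf-Y.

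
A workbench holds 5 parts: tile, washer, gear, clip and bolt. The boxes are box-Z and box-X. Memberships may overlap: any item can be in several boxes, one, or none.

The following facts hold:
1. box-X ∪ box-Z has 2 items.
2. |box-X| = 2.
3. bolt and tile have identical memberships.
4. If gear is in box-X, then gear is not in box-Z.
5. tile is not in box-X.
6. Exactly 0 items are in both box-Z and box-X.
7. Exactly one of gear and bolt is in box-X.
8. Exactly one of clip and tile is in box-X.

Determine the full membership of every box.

box-Z = {}; box-X = {clip, gear}

From (5): tile ∉ box-X.
(3): bolt matches tile: bolt ∉ box-X.
(7) (exactly one): gear ∈ box-X.
(8) (exactly one): clip ∈ box-X.
(2): box-X already has 2, so the rest are out.
(4): gear ∉ box-Z.
Suppose tile ∈ box-Z: no assignment then satisfies all the clues, so tile ∉ box-Z.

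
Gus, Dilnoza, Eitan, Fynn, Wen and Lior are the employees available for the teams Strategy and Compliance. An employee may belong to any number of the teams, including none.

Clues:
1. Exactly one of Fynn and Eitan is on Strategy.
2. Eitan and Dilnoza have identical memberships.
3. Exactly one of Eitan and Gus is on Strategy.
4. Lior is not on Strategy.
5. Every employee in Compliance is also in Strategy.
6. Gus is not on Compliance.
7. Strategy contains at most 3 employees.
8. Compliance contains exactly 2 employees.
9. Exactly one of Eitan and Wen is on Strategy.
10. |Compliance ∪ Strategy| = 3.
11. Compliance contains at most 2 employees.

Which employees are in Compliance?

Compliance = {Fynn, Wen}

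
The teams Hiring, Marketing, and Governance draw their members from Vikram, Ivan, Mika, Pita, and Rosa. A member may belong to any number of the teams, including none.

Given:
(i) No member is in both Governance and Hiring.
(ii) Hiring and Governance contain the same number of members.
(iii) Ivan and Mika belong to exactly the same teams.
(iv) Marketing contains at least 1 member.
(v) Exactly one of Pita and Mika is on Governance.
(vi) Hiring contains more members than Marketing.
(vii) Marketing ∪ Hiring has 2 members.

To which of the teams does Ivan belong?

Ivan: Governance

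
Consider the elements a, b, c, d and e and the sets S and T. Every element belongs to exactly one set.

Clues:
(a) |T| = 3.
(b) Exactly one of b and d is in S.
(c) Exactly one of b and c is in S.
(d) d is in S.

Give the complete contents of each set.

S = {c, d}; T = {a, b, e}

From (d): d ∈ S.
(b) (exactly one): b ∉ S.
(c) (exactly one): c ∈ S.
Only one set left: b ∈ T.
(a): only 3 candidates remain for T, so all are in.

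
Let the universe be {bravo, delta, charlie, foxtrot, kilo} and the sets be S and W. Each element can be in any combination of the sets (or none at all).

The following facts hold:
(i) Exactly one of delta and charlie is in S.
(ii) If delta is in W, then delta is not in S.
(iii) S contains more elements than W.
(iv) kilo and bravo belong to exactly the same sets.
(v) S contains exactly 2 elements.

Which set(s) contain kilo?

kilo: none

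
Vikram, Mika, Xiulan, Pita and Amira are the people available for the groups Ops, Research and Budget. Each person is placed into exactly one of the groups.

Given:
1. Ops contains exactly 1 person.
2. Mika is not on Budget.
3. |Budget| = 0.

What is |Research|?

4

From (2): Mika ∉ Budget.
(3): Budget already has 0, so the rest are out.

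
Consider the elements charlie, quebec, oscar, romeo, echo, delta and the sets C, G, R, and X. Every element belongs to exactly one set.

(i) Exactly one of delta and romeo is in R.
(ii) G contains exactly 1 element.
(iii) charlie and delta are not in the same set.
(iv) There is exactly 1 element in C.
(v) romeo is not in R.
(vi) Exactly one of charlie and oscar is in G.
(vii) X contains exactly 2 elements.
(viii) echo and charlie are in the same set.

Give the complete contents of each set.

C = {romeo}; G = {oscar}; R = {delta, quebec}; X = {charlie, echo}

From (v): romeo ∉ R.
(i) (exactly one): delta ∈ R.
(iii): charlie ∉ R.
(viii): echo matches charlie: echo ∉ R.
Suppose charlie ∈ C: no assignment then satisfies all the clues, so charlie ∉ C.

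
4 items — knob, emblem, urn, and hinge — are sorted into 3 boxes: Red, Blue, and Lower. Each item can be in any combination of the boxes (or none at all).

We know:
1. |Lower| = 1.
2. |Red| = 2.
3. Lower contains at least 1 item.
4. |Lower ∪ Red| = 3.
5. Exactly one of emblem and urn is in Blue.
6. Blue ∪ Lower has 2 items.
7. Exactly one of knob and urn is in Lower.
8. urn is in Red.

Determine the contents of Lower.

Lower = {knob}

From (8): urn ∈ Red.
Suppose knob ∉ Lower: no assignment then satisfies all the clues, so knob ∈ Lower.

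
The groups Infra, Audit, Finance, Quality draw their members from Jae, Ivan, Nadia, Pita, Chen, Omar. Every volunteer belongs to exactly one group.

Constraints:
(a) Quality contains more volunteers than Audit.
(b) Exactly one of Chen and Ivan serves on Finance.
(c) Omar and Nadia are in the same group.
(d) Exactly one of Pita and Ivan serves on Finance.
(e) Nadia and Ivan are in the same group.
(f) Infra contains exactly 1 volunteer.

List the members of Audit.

Audit = {}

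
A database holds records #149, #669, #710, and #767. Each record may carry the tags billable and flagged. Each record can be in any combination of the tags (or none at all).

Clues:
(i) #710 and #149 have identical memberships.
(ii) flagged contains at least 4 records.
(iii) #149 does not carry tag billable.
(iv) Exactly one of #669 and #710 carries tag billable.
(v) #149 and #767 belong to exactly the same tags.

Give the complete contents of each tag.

From (iii): #149 ∉ billable.
(i): #710 matches #149: #710 ∉ billable.
(ii): only 4 candidates remain for flagged, so all are in.
(iv) (exactly one): #669 ∈ billable.
(v): #767 matches #149: #767 ∉ billable.

billable = {#669}; flagged = {#149, #669, #710, #767}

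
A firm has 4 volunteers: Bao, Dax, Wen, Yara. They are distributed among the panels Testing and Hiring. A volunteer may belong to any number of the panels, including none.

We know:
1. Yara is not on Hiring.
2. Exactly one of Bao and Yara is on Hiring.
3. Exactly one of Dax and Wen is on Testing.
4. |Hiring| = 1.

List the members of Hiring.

Hiring = {Bao}

From (1): Yara ∉ Hiring.
(2) (exactly one): Bao ∈ Hiring.
(4): Hiring already has 1, so the rest are out.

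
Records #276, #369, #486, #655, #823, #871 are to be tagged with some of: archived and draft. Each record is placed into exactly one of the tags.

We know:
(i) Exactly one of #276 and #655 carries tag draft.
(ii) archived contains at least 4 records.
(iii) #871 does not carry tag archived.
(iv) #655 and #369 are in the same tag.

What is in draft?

draft = {#276, #871}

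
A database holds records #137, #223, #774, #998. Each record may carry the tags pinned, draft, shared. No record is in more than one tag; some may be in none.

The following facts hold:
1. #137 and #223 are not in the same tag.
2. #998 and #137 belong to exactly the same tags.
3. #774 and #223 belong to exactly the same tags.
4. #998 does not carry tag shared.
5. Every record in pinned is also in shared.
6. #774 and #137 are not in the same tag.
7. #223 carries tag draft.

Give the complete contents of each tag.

pinned = {}; draft = {#223, #774}; shared = {}

From (4): #998 ∉ shared.
From (7): #223 ∈ draft.
(1): #137 ∉ draft.
(2): #998 matches #137: #998 ∉ draft.
(2): #137 matches #998: #137 ∉ shared.
(3): #774 matches #223: #774 ∉ pinned.
(3): #774 matches #223: #774 ∈ draft.
(5) contrapositive: #137 ∉ pinned.
(5) contrapositive: #998 ∉ pinned.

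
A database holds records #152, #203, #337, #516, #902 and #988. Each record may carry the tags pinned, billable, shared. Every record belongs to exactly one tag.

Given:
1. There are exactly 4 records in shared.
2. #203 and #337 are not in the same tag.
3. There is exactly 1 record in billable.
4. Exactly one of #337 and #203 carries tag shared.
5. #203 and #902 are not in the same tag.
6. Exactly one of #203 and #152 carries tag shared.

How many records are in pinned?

1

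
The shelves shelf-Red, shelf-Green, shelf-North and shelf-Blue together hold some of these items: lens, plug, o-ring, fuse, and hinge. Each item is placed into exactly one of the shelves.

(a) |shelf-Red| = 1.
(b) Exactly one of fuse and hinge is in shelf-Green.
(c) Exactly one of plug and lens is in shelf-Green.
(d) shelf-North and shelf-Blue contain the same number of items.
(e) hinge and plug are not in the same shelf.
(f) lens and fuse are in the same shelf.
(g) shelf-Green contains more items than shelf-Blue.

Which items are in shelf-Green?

shelf-Green = {fuse, lens}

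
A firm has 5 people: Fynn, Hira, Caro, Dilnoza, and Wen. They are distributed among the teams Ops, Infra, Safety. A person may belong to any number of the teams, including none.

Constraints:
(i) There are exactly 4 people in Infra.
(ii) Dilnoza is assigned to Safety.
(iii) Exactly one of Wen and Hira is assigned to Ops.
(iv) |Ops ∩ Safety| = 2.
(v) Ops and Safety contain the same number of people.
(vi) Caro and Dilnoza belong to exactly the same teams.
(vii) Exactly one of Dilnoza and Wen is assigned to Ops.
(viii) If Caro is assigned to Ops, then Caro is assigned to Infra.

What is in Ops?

Ops = {Caro, Dilnoza, Hira}

From (ii): Dilnoza ∈ Safety.
(vi): Caro matches Dilnoza: Caro ∈ Safety.
Suppose Fynn ∈ Ops: no assignment then satisfies all the clues, so Fynn ∉ Ops.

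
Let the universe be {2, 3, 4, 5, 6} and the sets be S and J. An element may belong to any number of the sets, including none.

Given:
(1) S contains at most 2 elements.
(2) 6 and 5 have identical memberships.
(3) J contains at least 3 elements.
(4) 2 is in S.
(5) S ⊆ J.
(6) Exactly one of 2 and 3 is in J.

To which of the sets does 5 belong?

5: J

From (4): 2 ∈ S.
(5) with 2 ∈ S: 2 ∈ J.
(6) (exactly one): 3 ∉ J.
(5) contrapositive: 3 ∉ S.
Suppose 5 ∈ S: no assignment then satisfies all the clues, so 5 ∉ S.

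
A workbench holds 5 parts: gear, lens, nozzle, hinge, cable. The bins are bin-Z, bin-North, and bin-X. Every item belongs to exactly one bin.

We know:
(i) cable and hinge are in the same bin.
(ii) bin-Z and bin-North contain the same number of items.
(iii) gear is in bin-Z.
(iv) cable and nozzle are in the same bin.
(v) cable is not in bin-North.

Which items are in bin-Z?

From (iii): gear ∈ bin-Z.
From (v): cable ∉ bin-North.
(i): hinge matches cable: hinge ∉ bin-North.
(iv): nozzle matches cable: nozzle ∉ bin-North.
Suppose lens ∈ bin-Z: no assignment then satisfies all the clues, so lens ∉ bin-Z.

bin-Z = {gear}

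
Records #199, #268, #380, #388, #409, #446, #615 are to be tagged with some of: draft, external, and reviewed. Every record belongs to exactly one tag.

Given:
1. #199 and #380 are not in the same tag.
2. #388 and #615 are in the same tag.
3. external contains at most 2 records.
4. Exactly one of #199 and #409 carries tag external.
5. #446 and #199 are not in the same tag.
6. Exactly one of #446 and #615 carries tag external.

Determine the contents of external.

external = {#409, #446}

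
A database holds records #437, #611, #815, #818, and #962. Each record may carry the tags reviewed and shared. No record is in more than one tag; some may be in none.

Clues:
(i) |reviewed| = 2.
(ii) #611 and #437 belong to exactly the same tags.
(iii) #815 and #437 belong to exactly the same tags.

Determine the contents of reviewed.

reviewed = {#818, #962}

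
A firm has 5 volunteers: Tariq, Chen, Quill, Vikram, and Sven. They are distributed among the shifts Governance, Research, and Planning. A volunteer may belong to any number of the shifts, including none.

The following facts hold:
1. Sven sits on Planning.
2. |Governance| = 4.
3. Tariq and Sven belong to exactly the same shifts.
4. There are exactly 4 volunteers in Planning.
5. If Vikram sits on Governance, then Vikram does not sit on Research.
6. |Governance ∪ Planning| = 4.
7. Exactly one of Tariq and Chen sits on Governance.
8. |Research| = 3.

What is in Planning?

Planning = {Quill, Sven, Tariq, Vikram}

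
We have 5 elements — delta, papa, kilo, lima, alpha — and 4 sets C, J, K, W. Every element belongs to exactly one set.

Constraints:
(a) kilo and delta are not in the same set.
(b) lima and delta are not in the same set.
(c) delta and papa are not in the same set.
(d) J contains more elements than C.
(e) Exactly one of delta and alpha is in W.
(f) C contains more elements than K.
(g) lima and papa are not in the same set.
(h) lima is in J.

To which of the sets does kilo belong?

kilo: J

From (h): lima ∈ J.
(b): delta ∉ J.
(g): papa ∉ J.
Suppose kilo ∈ C: no assignment then satisfies all the clues, so kilo ∉ C.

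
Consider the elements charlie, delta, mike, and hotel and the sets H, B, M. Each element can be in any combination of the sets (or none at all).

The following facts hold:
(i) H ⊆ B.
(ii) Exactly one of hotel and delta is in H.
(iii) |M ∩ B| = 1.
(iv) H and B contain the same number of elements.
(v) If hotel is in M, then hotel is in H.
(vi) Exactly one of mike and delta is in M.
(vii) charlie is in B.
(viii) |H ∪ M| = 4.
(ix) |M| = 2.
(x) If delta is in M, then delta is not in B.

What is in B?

B = {charlie, hotel, mike}

From (vii): charlie ∈ B.
Suppose delta ∈ B: no assignment then satisfies all the clues, so delta ∉ B.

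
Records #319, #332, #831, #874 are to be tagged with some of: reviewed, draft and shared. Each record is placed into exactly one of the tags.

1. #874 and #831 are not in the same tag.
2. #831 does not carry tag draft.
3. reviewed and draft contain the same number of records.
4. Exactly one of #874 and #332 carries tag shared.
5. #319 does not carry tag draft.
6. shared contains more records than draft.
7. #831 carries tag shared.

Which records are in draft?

From (2): #831 ∉ draft.
From (5): #319 ∉ draft.
From (7): #831 ∈ shared.
(1): #874 ∉ shared.
(4) (exactly one): #332 ∈ shared.
Suppose #874 ∉ draft: no assignment then satisfies all the clues, so #874 ∈ draft.

draft = {#874}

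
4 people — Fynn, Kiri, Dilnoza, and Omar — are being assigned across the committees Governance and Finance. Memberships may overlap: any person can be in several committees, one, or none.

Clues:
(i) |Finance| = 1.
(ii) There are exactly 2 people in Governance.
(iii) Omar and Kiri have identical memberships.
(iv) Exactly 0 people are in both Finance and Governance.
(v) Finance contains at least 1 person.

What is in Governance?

Governance = {Kiri, Omar}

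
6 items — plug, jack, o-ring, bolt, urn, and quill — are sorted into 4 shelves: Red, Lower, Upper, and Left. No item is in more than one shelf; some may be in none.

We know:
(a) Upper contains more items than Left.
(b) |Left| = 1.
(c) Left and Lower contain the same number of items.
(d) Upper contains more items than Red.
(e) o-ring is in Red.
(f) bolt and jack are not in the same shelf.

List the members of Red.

Red = {o-ring}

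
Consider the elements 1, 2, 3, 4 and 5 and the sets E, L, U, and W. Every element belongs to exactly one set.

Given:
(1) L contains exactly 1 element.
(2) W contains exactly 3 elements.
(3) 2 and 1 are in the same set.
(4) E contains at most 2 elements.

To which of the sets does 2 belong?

2: W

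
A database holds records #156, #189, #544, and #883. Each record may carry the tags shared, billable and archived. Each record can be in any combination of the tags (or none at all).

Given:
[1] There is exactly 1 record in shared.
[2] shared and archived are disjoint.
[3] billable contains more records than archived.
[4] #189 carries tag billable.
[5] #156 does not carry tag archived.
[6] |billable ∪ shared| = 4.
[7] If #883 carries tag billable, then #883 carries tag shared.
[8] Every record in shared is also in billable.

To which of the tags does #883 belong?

#883: billable, shared

From (4): #189 ∈ billable.
From (5): #156 ∉ archived.
Suppose #883 ∉ shared: no assignment then satisfies all the clues, so #883 ∈ shared.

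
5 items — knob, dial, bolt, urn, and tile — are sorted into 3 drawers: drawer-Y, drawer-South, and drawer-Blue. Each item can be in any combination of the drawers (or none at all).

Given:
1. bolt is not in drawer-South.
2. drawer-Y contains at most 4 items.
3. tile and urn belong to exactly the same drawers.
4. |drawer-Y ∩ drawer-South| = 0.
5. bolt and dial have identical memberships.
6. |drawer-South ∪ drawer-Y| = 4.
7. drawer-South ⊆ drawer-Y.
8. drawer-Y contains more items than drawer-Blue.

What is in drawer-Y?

drawer-Y = {bolt, dial, tile, urn}

From (1): bolt ∉ drawer-South.
(5): dial matches bolt: dial ∉ drawer-South.
Suppose knob ∈ drawer-Y: no assignment then satisfies all the clues, so knob ∉ drawer-Y.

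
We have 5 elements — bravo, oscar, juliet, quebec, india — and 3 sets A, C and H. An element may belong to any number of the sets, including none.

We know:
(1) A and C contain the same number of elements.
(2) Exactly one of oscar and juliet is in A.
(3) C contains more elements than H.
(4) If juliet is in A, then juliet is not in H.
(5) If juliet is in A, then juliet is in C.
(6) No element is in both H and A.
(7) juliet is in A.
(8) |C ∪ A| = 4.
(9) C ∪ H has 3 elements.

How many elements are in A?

3

From (7): juliet ∈ A.
(2) (exactly one): oscar ∉ A.
(4): juliet ∉ H.
(5): juliet ∈ C.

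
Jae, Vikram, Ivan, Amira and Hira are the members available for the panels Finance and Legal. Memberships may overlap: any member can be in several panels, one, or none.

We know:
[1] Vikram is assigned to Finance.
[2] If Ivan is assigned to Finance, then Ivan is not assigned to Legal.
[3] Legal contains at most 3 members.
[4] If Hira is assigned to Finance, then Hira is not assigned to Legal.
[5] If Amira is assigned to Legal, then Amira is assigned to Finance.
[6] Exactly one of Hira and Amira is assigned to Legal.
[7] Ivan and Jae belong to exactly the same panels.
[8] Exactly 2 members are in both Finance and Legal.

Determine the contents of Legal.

Legal = {Amira, Vikram}

From (1): Vikram ∈ Finance.
Suppose Jae ∈ Legal: no assignment then satisfies all the clues, so Jae ∉ Legal.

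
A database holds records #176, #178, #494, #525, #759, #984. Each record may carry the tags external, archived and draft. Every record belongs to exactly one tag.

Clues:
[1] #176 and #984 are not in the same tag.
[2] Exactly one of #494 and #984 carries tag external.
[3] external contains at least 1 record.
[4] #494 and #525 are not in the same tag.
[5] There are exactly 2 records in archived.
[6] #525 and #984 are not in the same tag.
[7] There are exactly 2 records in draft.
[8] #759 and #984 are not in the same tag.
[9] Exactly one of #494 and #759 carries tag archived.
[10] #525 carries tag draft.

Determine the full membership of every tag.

external = {#178, #984}; archived = {#176, #494}; draft = {#525, #759}

From (10): #525 ∈ draft.
(4): #494 ∉ draft.
(6): #984 ∉ draft.
Suppose #176 ∈ external: no assignment then satisfies all the clues, so #176 ∉ external.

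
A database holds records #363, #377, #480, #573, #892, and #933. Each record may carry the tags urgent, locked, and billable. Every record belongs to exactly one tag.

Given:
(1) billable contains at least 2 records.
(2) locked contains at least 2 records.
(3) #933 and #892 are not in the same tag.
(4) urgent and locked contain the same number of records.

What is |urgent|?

2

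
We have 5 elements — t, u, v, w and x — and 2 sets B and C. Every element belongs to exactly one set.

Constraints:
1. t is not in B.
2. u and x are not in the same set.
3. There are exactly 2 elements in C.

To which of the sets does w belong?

w: B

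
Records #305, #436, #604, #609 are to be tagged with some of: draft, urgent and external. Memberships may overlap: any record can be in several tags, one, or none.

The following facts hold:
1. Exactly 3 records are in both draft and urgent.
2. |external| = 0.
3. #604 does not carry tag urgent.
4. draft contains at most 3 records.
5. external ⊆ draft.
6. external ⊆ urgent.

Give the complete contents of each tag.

draft = {#305, #436, #609}; urgent = {#305, #436, #609}; external = {}

From (3): #604 ∉ urgent.
(2): external already has 0, so the rest are out.
Suppose #305 ∉ draft: no assignment then satisfies all the clues, so #305 ∈ draft.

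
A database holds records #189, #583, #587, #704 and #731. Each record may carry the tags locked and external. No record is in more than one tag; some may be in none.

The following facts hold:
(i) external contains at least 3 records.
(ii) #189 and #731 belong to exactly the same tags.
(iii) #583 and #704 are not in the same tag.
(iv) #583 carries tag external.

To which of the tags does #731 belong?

#731: external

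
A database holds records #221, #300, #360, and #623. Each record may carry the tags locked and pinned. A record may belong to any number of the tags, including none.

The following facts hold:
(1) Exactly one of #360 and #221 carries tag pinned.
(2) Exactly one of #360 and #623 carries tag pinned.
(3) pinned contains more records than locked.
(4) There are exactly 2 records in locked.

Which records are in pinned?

pinned = {#221, #300, #623}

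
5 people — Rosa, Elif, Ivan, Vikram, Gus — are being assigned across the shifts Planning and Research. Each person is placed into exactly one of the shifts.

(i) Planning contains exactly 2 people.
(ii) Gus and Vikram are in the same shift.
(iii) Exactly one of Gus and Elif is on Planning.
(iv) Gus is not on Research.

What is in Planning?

Planning = {Gus, Vikram}

From (iv): Gus ∉ Research.
(ii): Vikram matches Gus: Vikram ∉ Research.
Only one shift left: Vikram ∈ Planning.
Only one shift left: Gus ∈ Planning.
(i): Planning already has 2, so the rest are out.
Only one shift left: Rosa ∈ Research.
Only one shift left: Elif ∈ Research.
Only one shift left: Ivan ∈ Research.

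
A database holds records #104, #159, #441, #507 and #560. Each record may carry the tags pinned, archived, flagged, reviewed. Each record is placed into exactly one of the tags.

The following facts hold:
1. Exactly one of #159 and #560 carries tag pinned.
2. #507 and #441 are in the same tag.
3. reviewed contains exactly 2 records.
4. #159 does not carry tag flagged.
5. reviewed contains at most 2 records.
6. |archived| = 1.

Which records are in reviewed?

From (4): #159 ∉ flagged.
Suppose #104 ∈ reviewed: no assignment then satisfies all the clues, so #104 ∉ reviewed.

reviewed = {#441, #507}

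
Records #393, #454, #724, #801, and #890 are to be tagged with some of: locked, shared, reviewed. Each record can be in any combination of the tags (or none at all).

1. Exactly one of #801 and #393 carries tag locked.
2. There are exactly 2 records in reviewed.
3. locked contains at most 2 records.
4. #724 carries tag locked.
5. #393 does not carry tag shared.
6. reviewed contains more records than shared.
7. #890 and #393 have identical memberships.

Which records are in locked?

locked = {#724, #801}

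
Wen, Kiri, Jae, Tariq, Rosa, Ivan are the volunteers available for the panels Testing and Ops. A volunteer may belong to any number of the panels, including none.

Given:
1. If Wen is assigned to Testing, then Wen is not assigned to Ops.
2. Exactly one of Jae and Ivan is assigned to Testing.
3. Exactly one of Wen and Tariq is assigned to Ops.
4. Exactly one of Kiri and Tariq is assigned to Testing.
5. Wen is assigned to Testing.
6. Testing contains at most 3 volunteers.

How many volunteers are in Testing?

3

From (5): Wen ∈ Testing.
(1): Wen ∉ Ops.
(3) (exactly one): Tariq ∈ Ops.
Suppose Rosa ∈ Testing: no assignment then satisfies all the clues, so Rosa ∉ Testing.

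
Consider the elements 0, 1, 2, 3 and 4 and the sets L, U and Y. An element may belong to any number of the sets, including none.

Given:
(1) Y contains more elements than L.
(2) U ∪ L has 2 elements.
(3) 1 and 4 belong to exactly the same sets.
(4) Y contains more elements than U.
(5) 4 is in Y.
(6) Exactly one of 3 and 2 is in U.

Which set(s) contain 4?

4: Y

From (5): 4 ∈ Y.
(3): 1 matches 4: 1 ∈ Y.
Suppose 4 ∈ L: no assignment then satisfies all the clues, so 4 ∉ L.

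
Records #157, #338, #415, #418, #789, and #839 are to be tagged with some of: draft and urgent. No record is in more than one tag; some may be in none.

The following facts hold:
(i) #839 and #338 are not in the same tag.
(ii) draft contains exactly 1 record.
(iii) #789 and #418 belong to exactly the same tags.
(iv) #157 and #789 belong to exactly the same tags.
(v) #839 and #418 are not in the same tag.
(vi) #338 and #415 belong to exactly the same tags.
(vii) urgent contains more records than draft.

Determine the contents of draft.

draft = {#839}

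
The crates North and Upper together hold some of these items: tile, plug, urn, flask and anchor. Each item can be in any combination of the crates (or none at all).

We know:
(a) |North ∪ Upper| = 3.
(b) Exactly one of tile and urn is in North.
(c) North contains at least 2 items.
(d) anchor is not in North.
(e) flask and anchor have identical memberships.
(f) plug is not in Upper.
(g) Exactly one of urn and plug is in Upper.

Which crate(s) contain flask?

From (d): anchor ∉ North.
From (f): plug ∉ Upper.
(e): flask matches anchor: flask ∉ North.
(g) (exactly one): urn ∈ Upper.
Suppose flask ∈ Upper: no assignment then satisfies all the clues, so flask ∉ Upper.

flask: none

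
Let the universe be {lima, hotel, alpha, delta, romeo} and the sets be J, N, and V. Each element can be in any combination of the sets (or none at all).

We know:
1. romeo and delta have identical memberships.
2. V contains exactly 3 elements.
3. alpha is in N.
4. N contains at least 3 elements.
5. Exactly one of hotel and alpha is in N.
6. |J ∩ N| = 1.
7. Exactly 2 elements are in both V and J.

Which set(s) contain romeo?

romeo: N

From (3): alpha ∈ N.
(5) (exactly one): hotel ∉ N.
Suppose romeo ∈ J: no assignment then satisfies all the clues, so romeo ∉ J.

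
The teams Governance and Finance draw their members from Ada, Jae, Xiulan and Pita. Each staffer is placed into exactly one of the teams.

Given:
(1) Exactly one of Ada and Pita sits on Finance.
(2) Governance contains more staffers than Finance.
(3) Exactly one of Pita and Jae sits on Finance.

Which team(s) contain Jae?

Jae: Governance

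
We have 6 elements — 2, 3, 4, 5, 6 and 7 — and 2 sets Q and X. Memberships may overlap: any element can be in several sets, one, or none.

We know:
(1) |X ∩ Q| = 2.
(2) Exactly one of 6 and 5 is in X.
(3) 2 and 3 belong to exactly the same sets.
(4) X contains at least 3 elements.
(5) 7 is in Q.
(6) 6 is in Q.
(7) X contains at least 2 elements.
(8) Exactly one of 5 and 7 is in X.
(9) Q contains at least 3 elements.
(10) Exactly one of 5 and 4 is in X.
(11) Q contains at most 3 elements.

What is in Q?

Q = {5, 6, 7}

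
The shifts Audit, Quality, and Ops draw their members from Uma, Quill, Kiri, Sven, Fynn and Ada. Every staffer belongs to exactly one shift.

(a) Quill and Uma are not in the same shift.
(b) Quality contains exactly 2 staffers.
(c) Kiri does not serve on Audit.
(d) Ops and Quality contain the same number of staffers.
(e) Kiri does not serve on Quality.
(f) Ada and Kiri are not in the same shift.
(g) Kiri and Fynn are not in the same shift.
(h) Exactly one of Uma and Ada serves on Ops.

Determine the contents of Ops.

Ops = {Kiri, Uma}

From (c): Kiri ∉ Audit.
From (e): Kiri ∉ Quality.
Only one shift left: Kiri ∈ Ops.
(f): Ada ∉ Ops.
(g): Fynn ∉ Ops.
(h) (exactly one): Uma ∈ Ops.
(a): Quill ∉ Ops.
Suppose Sven ∈ Ops: no assignment then satisfies all the clues, so Sven ∉ Ops.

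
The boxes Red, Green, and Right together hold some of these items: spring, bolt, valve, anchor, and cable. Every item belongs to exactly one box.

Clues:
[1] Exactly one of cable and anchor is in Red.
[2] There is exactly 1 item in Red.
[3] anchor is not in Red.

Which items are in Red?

Red = {cable}

From (3): anchor ∉ Red.
(1) (exactly one): cable ∈ Red.
(2): Red already has 1, so the rest are out.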